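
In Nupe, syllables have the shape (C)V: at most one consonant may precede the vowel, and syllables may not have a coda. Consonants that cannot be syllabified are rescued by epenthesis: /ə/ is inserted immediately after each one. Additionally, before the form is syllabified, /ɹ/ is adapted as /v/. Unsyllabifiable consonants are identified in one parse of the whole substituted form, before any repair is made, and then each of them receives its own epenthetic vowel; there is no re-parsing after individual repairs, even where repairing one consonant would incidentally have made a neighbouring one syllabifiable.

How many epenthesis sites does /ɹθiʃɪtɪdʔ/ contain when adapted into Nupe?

3

After substitution the input is /vθiʃɪtɪdʔ/.
The unsyllabifiable consonants are /v/, /d/, /ʔ/; each receives one epenthetic vowel.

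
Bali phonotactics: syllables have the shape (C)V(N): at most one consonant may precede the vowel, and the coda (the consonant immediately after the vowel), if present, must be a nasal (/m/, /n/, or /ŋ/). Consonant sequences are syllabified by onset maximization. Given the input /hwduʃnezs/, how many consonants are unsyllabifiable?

The consonants /h/, /w/, /ʃ/, /z/, /s/ cannot be parsed into a legal (C)V(N) syllable (only a nasal (/m/, /n/, or /ŋ/) is licensed in coda position; onsets are limited to one consonant).

5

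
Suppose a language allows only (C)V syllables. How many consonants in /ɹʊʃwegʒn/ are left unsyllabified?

4

Under (C)V, the unsyllabifiable consonants are /ʃ/, /g/, /ʒ/, /n/ (no codas are permitted; onsets are limited to one consonant).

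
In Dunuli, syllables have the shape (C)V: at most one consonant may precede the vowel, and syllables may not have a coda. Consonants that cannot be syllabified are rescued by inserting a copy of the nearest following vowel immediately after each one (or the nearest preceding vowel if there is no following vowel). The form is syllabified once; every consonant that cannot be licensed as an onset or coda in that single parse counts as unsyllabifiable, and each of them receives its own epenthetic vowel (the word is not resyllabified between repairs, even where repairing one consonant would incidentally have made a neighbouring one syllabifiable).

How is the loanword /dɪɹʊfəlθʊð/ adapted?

dɪɹʊfəlʊθʊðʊ

The consonants /l/, /ð/ cannot be parsed into a legal (C)V syllable (no codas are permitted; onsets are limited to one consonant).
Epenthesis after each stranded consonant: /l/ → /lʊ/, /ð/ → /ðʊ/.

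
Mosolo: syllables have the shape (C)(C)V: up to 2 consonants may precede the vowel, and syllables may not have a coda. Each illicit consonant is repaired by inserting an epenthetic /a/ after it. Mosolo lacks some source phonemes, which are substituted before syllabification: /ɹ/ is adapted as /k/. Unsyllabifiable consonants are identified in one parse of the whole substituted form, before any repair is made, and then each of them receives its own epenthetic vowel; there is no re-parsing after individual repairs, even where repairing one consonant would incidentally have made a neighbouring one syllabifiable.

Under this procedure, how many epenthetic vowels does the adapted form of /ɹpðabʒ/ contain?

3

After substitution the input is /kpðabʒ/.
The unsyllabifiable consonants are /k/, /b/, /ʒ/; each receives one epenthetic vowel.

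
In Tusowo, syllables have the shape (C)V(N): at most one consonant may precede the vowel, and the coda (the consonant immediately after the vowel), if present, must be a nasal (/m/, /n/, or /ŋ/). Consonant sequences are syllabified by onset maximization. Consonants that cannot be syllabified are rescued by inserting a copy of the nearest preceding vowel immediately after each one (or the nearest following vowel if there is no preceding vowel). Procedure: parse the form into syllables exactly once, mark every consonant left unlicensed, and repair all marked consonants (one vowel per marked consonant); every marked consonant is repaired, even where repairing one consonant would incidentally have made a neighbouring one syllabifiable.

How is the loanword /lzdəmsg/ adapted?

Syllabifying with onset maximization leaves /l/, /z/, /s/, /g/ stranded (only a nasal (/m/, /n/, or /ŋ/) is licensed in coda position; onsets are limited to one consonant).
Each unlicensed consonant becomes the onset of a new syllable: /l/ → /lə/, /z/ → /zə/, /s/ → /sə/, /g/ → /gə/.

ləzədəmsəgə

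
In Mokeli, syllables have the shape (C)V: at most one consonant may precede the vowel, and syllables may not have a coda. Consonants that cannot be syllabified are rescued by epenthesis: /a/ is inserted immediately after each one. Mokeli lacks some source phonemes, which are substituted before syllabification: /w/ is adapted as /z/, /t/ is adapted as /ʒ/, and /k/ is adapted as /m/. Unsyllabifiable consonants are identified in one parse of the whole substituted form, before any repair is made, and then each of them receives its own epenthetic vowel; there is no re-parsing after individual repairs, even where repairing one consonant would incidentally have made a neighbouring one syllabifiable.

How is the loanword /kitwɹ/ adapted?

Substitution: /k/ → /m/, /t/ → /ʒ/, /w/ → /z/, giving /miʒzɹ/.
The consonants /ʒ/, /z/, /ɹ/ cannot be parsed into a legal (C)V syllable (no codas are permitted; onsets are limited to one consonant).
Epenthesis after each stranded consonant: /ʒ/ → /ʒa/, /z/ → /za/, /ɹ/ → /ɹa/.

miʒazaɹa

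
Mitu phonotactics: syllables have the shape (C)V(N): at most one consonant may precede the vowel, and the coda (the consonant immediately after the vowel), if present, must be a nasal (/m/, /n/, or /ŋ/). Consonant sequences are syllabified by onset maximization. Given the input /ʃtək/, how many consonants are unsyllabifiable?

The consonants /ʃ/, /k/ cannot be parsed into a legal (C)V(N) syllable (only a nasal (/m/, /n/, or /ŋ/) is licensed in coda position; onsets are limited to one consonant).

2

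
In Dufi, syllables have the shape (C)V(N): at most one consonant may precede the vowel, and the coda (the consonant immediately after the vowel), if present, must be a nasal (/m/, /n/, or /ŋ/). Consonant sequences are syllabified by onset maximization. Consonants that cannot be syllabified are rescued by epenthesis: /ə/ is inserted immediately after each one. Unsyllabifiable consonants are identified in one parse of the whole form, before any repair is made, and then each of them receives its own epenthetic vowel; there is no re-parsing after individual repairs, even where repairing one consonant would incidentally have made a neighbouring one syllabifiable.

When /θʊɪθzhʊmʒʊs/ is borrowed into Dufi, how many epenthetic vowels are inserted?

3

The unsyllabifiable consonants are /θ/, /z/, /s/; each receives one epenthetic vowel.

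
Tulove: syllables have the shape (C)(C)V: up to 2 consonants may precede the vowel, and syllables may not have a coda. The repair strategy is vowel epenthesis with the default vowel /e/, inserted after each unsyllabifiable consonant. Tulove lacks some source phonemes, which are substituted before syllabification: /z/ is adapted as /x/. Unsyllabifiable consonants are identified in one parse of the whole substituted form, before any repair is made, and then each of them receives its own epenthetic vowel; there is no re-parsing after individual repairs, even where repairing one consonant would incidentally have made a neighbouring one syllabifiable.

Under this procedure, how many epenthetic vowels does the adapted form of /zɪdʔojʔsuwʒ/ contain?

3

After substitution the input is /xɪdʔojʔsuwʒ/.
The unsyllabifiable consonants are /j/, /w/, /ʒ/; each receives one epenthetic vowel.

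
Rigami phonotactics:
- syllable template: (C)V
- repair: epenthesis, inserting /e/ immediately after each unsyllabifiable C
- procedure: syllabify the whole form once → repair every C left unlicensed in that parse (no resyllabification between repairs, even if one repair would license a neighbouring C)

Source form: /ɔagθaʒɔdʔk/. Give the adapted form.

ɔageθaʒɔdeʔeke

Under (C)V, the unsyllabifiable consonants are /g/, /d/, /ʔ/, /k/ (no codas are permitted; onsets are limited to one consonant).
Inserting the epenthetic vowel yields /g/ → /ge/, /d/ → /de/, /ʔ/ → /ʔe/, /k/ → /ke/.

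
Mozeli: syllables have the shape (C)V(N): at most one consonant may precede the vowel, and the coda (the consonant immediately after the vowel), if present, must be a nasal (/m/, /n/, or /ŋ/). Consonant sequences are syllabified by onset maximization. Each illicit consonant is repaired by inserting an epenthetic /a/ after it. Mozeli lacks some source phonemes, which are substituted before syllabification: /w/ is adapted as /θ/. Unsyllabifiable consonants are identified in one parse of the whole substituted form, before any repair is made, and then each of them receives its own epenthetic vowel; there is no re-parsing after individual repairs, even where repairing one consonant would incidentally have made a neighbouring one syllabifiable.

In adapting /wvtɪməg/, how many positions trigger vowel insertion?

3

After substitution the input is /θvtɪməg/.
The unsyllabifiable consonants are /θ/, /v/, /g/; each receives one epenthetic vowel.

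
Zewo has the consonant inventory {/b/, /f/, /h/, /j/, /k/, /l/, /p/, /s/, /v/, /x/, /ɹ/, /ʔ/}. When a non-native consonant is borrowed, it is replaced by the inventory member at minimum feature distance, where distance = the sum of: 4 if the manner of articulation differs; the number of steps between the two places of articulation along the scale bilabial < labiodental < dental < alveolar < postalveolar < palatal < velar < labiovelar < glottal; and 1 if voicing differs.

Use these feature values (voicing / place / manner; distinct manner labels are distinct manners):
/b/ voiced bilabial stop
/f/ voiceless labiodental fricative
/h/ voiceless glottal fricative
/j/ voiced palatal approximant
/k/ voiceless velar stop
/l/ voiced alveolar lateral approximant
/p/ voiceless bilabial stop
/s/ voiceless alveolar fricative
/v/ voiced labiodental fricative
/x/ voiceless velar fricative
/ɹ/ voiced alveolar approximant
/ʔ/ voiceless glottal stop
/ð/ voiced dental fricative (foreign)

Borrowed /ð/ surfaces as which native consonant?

v

/v/ is closest: same manner (fricative), place distance 1 (dental→labiodental), same voicing; total 1. Next closest is /f/ at distance 2.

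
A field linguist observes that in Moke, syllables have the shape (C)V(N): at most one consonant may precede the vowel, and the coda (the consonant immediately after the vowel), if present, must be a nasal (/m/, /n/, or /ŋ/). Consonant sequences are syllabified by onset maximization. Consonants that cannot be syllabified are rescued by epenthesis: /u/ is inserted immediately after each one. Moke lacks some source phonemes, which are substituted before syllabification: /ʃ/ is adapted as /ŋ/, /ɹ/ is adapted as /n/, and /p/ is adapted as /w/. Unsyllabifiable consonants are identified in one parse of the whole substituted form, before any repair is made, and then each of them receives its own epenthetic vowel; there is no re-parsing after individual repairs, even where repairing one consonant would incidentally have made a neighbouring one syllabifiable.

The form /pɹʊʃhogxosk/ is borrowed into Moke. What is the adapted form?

Substitution: /p/ → /w/, /ɹ/ → /n/, /ʃ/ → /ŋ/, giving /wnʊŋhogxosk/.
Syllabifying with onset maximization leaves /w/, /g/, /s/, /k/ stranded (only a nasal (/m/, /n/, or /ŋ/) is licensed in coda position; onsets are limited to one consonant).
Inserting the epenthetic vowel yields /w/ → /wu/, /g/ → /gu/, /s/ → /su/, /k/ → /ku/.

wunʊŋhoguxosuku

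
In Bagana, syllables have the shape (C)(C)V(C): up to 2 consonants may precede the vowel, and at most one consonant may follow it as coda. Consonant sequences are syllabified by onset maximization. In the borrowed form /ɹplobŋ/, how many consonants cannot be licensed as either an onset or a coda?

The consonants /ɹ/, /ŋ/ cannot be parsed into a legal (C)(C)V(C) syllable (at most one coda consonant is licensed; onsets may contain at most 2 consonants).

2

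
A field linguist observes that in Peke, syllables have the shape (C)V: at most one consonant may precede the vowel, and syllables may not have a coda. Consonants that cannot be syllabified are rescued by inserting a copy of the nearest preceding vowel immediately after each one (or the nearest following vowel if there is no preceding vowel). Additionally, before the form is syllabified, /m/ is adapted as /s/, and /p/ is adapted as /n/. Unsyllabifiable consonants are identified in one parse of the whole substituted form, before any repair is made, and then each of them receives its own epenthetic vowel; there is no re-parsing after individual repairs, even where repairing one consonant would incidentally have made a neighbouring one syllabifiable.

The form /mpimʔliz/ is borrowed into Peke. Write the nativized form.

Substitution: /m/ → /s/, /p/ → /n/, giving /snisʔliz/.
The consonants /s/, /s/, /ʔ/, /z/ cannot be parsed into a legal (C)V syllable (no codas are permitted; onsets are limited to one consonant).
Each unlicensed consonant becomes the onset of a new syllable: /s/ → /si/, /s/ → /si/, /ʔ/ → /ʔi/, /z/ → /zi/.

sinisiʔilizi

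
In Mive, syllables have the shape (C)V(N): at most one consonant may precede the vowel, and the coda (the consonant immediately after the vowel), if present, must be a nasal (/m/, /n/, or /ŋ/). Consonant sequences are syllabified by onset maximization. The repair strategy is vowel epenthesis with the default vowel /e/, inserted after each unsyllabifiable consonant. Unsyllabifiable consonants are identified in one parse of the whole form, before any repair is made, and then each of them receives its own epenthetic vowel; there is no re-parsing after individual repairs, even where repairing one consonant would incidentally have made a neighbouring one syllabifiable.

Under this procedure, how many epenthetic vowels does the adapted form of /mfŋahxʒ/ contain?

5

The unsyllabifiable consonants are /m/, /f/, /h/, /x/, /ʒ/; each receives one epenthetic vowel.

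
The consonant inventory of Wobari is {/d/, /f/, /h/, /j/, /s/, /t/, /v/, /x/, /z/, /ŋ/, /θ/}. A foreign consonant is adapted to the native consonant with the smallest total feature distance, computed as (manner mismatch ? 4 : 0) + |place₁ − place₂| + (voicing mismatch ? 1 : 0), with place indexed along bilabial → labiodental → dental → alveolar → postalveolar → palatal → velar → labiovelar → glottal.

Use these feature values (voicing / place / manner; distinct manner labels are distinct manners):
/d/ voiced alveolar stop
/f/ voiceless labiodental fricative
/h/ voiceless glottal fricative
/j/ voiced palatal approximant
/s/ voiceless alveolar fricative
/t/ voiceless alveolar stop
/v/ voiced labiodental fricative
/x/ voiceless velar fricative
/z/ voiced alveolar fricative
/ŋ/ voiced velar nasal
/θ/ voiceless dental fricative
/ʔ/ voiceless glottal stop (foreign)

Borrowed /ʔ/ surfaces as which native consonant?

h

/h/ is closest: manner differs (stop→fricative, +4), place distance 0 (glottal→glottal), same voicing; total 4. Next closest is /t/ at distance 5.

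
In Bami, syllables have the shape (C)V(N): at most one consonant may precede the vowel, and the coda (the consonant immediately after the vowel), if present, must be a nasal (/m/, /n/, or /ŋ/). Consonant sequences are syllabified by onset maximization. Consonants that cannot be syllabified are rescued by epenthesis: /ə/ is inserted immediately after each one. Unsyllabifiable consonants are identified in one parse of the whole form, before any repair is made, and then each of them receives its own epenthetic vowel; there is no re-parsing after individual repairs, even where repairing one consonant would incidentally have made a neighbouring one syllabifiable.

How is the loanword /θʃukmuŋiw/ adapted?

θəʃukəmuŋiwə

Syllabifying with onset maximization leaves /θ/, /k/, /w/ stranded (only a nasal (/m/, /n/, or /ŋ/) is licensed in coda position; onsets are limited to one consonant).
Inserting the epenthetic vowel yields /θ/ → /θə/, /k/ → /kə/, /w/ → /wə/.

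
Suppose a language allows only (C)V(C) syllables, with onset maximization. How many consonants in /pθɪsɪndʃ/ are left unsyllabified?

3

Under (C)V(C), the unsyllabifiable consonants are /p/, /d/, /ʃ/ (at most one coda consonant is licensed; onsets are limited to one consonant).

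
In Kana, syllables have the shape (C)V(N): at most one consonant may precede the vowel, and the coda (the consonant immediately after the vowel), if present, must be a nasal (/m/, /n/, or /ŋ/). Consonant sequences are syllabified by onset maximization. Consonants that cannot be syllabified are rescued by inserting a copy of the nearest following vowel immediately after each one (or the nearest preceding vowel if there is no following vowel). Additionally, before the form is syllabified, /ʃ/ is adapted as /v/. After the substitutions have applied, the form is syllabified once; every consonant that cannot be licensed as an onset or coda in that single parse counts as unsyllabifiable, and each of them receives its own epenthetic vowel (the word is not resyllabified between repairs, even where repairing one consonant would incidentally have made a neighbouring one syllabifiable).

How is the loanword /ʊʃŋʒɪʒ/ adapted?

Substitution: /ʃ/ → /v/, giving /ʊvŋʒɪʒ/.
Under (C)V(N), the unsyllabifiable consonants are /v/, /ŋ/, /ʒ/ (only a nasal (/m/, /n/, or /ŋ/) is licensed in coda position; onsets are limited to one consonant).
Epenthesis after each stranded consonant: /v/ → /vɪ/, /ŋ/ → /ŋɪ/, /ʒ/ → /ʒɪ/.

ʊvɪŋɪʒɪʒɪ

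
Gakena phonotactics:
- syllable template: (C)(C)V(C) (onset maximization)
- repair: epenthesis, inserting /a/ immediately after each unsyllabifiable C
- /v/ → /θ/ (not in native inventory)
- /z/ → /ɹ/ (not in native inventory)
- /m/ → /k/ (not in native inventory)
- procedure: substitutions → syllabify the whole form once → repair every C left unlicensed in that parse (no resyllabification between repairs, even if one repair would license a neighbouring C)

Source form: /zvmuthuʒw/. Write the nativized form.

Substitution: /z/ → /ɹ/, /v/ → /θ/, /m/ → /k/, giving /ɹθkuthuʒw/.
Syllabifying with onset maximization leaves /ɹ/, /w/ stranded (at most one coda consonant is licensed; onsets may contain at most 2 consonants).
Epenthesis after each stranded consonant: /ɹ/ → /ɹa/, /w/ → /wa/.

ɹaθkuthuʒwa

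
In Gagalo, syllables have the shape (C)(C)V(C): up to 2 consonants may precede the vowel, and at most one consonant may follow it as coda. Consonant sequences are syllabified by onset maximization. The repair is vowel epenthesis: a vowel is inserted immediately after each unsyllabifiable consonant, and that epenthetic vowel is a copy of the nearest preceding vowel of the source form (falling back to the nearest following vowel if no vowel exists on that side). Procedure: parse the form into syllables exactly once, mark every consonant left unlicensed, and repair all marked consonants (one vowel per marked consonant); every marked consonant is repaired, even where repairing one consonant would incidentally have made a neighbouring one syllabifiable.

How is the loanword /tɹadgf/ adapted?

tɹadgafa

Under (C)(C)V(C), the unsyllabifiable consonants are /g/, /f/ (at most one coda consonant is licensed; onsets may contain at most 2 consonants).
Inserting the epenthetic vowel yields /g/ → /ga/, /f/ → /fa/.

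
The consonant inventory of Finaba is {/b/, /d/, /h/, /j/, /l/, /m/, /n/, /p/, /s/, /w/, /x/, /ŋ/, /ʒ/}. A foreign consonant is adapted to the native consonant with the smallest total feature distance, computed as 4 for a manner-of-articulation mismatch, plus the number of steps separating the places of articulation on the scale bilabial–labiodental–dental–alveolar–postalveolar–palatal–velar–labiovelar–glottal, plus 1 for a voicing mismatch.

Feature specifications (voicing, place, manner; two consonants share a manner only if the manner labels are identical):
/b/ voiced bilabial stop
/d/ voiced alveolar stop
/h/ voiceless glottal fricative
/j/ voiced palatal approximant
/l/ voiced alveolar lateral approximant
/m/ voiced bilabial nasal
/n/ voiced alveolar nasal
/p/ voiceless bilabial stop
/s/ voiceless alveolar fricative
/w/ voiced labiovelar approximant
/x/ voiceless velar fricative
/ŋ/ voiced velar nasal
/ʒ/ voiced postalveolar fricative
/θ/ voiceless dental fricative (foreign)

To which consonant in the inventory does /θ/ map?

s

/s/ is closest: same manner (fricative), place distance 1 (dental→alveolar), same voicing; total 1. Next closest is /ʒ/ at distance 3.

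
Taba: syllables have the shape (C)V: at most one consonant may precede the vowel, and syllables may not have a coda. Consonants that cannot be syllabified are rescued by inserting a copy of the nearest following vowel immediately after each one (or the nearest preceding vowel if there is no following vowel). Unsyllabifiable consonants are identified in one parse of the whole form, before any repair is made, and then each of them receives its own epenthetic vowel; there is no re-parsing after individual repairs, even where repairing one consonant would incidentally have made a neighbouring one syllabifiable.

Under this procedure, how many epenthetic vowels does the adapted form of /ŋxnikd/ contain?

The unsyllabifiable consonants are /ŋ/, /x/, /k/, /d/; each receives one epenthetic vowel.

4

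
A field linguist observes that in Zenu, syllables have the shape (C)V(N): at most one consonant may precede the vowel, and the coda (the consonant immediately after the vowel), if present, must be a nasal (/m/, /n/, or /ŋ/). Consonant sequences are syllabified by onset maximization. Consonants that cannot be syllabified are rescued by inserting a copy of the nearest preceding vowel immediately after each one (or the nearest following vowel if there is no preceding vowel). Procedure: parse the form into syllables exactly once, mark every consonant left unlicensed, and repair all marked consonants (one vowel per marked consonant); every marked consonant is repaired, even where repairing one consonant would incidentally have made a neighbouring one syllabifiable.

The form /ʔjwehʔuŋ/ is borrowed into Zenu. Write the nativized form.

ʔejeweheʔuŋ

The consonants /ʔ/, /j/, /h/ cannot be parsed into a legal (C)V(N) syllable (only a nasal (/m/, /n/, or /ŋ/) is licensed in coda position; onsets are limited to one consonant).
Each unlicensed consonant becomes the onset of a new syllable: /ʔ/ → /ʔe/, /j/ → /je/, /h/ → /he/.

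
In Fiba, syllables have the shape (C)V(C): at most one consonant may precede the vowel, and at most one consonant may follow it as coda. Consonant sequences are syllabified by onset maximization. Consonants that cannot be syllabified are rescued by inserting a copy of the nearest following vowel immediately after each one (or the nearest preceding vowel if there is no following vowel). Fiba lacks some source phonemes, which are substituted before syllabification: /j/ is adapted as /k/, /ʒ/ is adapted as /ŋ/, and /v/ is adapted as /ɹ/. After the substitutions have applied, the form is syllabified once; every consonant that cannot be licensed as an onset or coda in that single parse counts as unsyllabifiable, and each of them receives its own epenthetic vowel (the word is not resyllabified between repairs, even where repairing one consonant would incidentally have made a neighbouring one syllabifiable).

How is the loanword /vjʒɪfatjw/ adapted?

Substitution: /v/ → /ɹ/, /j/ → /k/, /ʒ/ → /ŋ/, giving /ɹkŋɪfatkw/.
Syllabifying with onset maximization leaves /ɹ/, /k/, /k/, /w/ stranded (at most one coda consonant is licensed; onsets are limited to one consonant).
Epenthesis after each stranded consonant: /ɹ/ → /ɹɪ/, /k/ → /kɪ/, /k/ → /ka/, /w/ → /wa/.

ɹɪkɪŋɪfatkawa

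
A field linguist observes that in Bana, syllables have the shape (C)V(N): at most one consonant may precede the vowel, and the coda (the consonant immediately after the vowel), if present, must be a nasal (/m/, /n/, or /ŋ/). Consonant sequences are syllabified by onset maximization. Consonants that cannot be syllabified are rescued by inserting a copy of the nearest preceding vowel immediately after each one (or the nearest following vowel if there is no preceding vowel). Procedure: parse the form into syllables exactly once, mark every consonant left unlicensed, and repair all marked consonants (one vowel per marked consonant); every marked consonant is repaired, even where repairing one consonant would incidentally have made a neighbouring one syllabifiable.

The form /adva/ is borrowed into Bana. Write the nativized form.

adava

The consonants /d/ cannot be parsed into a legal (C)V(N) syllable (only a nasal (/m/, /n/, or /ŋ/) is licensed in coda position; onsets are limited to one consonant).
Each unlicensed consonant becomes the onset of a new syllable: /d/ → /da/.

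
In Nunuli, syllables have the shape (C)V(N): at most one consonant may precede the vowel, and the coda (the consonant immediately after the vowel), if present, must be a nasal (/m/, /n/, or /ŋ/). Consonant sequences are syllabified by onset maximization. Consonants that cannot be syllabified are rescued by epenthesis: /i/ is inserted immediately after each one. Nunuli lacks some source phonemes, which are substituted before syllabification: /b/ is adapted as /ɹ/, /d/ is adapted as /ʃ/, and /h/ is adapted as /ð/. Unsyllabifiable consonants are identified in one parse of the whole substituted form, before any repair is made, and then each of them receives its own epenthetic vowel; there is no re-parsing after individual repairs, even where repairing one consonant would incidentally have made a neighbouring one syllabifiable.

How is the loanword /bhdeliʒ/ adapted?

ɹiðiʃeliʒi

Substitution: /b/ → /ɹ/, /h/ → /ð/, /d/ → /ʃ/, giving /ɹðʃeliʒ/.
Syllabifying with onset maximization leaves /ɹ/, /ð/, /ʒ/ stranded (only a nasal (/m/, /n/, or /ŋ/) is licensed in coda position; onsets are limited to one consonant).
Each unlicensed consonant becomes the onset of a new syllable: /ɹ/ → /ɹi/, /ð/ → /ði/, /ʒ/ → /ʒi/.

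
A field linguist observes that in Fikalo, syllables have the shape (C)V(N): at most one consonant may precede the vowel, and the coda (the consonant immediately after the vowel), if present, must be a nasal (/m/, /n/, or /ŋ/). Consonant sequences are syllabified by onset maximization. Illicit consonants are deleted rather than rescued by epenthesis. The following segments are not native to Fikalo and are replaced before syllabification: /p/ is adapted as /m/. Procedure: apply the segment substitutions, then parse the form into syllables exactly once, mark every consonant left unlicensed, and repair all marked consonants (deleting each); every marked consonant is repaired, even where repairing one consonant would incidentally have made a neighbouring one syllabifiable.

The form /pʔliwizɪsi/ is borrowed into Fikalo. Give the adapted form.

Substitution: /p/ → /m/, giving /mʔliwizɪsi/.
The consonants /m/, /ʔ/ cannot be parsed into a legal (C)V(N) syllable (only a nasal (/m/, /n/, or /ŋ/) is licensed in coda position; onsets are limited to one consonant).
Deletion applies to /m/, /ʔ/.

liwizɪsi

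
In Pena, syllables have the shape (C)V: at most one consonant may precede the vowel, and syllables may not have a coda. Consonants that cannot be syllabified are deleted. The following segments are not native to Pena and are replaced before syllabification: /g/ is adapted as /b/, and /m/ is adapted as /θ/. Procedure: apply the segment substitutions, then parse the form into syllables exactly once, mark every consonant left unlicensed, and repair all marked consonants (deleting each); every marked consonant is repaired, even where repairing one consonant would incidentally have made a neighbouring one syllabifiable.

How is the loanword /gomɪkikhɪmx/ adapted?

boθɪkihɪ

Substitution: /g/ → /b/, /m/ → /θ/, giving /boθɪkikhɪθx/.
The consonants /k/, /θ/, /x/ cannot be parsed into a legal (C)V syllable (no codas are permitted; onsets are limited to one consonant).
Deleting the stranded consonants removes /k/, /θ/, /x/.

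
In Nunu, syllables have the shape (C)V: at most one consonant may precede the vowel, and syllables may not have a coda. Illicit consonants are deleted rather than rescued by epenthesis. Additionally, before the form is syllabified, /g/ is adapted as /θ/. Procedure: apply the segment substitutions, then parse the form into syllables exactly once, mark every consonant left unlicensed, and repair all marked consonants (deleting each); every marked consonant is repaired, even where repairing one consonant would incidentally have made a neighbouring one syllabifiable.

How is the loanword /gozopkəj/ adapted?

Substitution: /g/ → /θ/, giving /θozopkəj/.
Syllabifying with onset maximization leaves /p/, /j/ stranded (no codas are permitted; onsets are limited to one consonant).
Each unlicensed consonant is deleted: /p/, /j/.

θozokə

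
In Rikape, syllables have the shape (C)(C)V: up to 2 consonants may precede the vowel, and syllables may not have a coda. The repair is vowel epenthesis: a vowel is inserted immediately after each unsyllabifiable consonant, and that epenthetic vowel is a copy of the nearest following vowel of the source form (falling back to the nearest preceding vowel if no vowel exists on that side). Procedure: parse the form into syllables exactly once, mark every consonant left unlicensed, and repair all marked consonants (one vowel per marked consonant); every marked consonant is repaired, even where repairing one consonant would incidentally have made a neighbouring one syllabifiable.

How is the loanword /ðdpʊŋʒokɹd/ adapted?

ðʊdpʊŋʒokoɹodo

Syllabifying with onset maximization leaves /ð/, /k/, /ɹ/, /d/ stranded (no codas are permitted; onsets may contain at most 2 consonants).
Each unlicensed consonant becomes the onset of a new syllable: /ð/ → /ðʊ/, /k/ → /ko/, /ɹ/ → /ɹo/, /d/ → /do/.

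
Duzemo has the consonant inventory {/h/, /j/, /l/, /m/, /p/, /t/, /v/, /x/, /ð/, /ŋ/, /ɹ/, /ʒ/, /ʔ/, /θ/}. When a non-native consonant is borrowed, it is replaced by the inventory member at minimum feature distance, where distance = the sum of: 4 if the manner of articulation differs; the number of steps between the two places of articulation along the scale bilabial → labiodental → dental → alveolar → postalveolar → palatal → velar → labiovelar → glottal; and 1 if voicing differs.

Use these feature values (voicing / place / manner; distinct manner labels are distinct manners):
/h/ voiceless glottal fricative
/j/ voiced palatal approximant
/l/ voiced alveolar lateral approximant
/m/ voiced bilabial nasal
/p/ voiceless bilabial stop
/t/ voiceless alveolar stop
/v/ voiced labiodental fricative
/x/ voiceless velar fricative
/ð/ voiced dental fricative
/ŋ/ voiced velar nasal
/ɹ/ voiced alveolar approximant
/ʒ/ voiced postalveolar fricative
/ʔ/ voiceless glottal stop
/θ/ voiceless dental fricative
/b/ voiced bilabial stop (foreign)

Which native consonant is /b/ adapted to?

p

/p/ is closest: same manner (stop), place distance 0 (bilabial→bilabial), voicing differs (+1); total 1. Next closest is /m/ at distance 4.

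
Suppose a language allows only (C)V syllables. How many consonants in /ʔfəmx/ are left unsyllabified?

3

Under (C)V, the unsyllabifiable consonants are /ʔ/, /m/, /x/ (no codas are permitted; onsets are limited to one consonant).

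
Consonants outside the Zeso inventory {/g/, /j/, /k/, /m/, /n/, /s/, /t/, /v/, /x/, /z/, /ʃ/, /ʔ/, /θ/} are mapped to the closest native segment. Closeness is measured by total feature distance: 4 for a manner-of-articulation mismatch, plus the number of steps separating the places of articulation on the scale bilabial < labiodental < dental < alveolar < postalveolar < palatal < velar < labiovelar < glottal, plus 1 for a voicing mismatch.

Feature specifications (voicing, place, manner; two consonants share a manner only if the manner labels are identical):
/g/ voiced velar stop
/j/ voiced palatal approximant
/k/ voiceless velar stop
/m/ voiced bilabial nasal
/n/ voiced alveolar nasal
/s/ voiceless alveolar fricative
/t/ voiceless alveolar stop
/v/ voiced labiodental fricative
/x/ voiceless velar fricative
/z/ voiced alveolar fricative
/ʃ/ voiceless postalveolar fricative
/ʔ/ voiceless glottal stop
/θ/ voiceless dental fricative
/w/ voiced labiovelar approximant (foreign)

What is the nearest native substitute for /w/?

/j/ is closest: same manner (approximant), place distance 2 (labiovelar→palatal), same voicing; total 2. Next closest is /g/ at distance 5.

j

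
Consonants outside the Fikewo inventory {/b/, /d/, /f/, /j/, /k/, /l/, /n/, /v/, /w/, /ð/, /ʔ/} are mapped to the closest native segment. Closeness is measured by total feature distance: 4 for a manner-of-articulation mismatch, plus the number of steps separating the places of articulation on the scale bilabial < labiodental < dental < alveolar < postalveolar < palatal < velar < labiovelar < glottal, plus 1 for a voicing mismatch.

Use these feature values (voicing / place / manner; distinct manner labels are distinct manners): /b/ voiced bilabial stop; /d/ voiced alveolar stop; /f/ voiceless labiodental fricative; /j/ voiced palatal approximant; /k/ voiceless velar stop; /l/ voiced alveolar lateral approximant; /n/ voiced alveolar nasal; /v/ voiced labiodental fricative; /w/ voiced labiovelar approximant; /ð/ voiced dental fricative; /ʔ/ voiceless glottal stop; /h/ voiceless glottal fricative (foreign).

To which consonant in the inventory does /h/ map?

/ʔ/ is closest: manner differs (fricative→stop, +4), place distance 0 (glottal→glottal), same voicing; total 4. Next closest is /k/ at distance 6.

ʔ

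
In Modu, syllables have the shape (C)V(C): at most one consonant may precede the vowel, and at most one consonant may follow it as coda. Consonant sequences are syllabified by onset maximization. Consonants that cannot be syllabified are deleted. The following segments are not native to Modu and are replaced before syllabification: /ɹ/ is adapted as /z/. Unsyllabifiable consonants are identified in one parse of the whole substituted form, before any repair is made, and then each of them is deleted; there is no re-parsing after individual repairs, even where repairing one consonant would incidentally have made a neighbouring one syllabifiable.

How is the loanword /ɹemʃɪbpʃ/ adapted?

Substitution: /ɹ/ → /z/, giving /zemʃɪbpʃ/.
Under (C)V(C), the unsyllabifiable consonants are /p/, /ʃ/ (at most one coda consonant is licensed; onsets are limited to one consonant).
Deletion applies to /p/, /ʃ/.

zemʃɪb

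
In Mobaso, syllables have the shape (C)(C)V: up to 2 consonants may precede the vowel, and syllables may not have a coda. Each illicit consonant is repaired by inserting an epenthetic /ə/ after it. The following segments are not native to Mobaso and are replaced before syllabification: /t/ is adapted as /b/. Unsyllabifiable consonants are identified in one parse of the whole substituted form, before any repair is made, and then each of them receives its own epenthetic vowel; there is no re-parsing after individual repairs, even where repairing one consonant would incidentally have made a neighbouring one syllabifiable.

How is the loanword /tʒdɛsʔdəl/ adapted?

Substitution: /t/ → /b/, giving /bʒdɛsʔdəl/.
Under (C)(C)V, the unsyllabifiable consonants are /b/, /s/, /l/ (no codas are permitted; onsets may contain at most 2 consonants).
Each unlicensed consonant becomes the onset of a new syllable: /b/ → /bə/, /s/ → /sə/, /l/ → /lə/.

bəʒdɛsəʔdələ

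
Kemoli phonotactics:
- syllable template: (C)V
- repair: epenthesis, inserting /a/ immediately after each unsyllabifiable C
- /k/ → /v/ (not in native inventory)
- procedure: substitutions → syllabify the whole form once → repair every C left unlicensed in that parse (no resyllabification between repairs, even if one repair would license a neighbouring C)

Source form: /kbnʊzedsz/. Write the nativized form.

vabanʊzedasaza

Substitution: /k/ → /v/, giving /vbnʊzedsz/.
The consonants /v/, /b/, /d/, /s/, /z/ cannot be parsed into a legal (C)V syllable (no codas are permitted; onsets are limited to one consonant).
Epenthesis after each stranded consonant: /v/ → /va/, /b/ → /ba/, /d/ → /da/, /s/ → /sa/, /z/ → /za/.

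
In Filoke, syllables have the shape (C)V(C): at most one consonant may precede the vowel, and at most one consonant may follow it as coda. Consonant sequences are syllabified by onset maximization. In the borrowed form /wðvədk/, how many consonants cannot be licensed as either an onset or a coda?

3

Syllabifying with onset maximization leaves /w/, /ð/, /k/ stranded (at most one coda consonant is licensed; onsets are limited to one consonant).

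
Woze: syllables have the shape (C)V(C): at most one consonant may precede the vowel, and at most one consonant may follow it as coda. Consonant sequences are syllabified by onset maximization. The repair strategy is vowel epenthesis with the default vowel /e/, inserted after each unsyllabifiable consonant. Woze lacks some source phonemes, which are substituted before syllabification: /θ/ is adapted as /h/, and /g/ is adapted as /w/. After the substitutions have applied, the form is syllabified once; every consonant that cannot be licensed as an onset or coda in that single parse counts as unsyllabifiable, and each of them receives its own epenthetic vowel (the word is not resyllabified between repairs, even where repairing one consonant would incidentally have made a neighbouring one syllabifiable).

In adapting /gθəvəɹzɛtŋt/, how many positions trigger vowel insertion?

3

After substitution the input is /whəvəɹzɛtŋt/.
The unsyllabifiable consonants are /w/, /ŋ/, /t/; each receives one epenthetic vowel.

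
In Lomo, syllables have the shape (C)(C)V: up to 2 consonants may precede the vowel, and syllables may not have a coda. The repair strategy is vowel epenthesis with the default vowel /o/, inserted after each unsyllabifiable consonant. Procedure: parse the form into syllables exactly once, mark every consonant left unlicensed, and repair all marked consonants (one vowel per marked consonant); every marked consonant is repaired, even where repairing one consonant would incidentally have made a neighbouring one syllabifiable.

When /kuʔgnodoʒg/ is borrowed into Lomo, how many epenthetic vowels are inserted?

The unsyllabifiable consonants are /ʔ/, /ʒ/, /g/; each receives one epenthetic vowel.

3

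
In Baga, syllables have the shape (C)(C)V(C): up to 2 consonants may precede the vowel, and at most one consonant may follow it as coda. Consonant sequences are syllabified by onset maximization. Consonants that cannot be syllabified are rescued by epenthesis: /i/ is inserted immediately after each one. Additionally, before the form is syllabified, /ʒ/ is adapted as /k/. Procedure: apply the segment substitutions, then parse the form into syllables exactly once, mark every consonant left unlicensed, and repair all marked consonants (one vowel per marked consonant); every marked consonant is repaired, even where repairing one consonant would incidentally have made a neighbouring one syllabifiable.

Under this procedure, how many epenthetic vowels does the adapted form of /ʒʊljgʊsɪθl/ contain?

After substitution the input is /kʊljgʊsɪθl/.
The unsyllabifiable consonants are /l/; each receives one epenthetic vowel.

1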